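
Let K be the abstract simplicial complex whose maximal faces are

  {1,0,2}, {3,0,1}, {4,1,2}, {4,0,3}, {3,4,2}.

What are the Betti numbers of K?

b_0 = 1, b_1 = 1, b_2 = 0.

Fix the vertex order 0 < 1 < 2 < 3 < 4 and write every simplex with vertices in increasing order. Then dim K = 2 and the simplices of K are:

  0-simplices (5): [0], [1], [2], [3], [4]
  1-simplices (10): [0,1], [0,2], [0,3], [0,4], [1,2], [1,3], [1,4], [2,3], [2,4], [3,4]
  2-simplices (5): [0,1,2], [0,1,3], [0,3,4], [1,2,4], [2,3,4]

giving chain groups C_0 ≅ Z^5, C_1 ≅ Z^10, C_2 ≅ Z^5.

Boundary ∂_1: C_1 → C_0 maps an edge to its endpoints' difference, ∂[p,q] = q − p.
The 5×10 boundary matrix has rank 4 and Smith normal form diag(1,1,1,1).

Boundary ∂_2: C_2 → C_1 sends each 2-simplex [p,q,r] to [q,r] − [p,r] + [p,q]. For instance
  ∂[2,3,4] = [3,4] − [2,4] + [2,3],
  ∂[0,1,2] = [1,2] − [0,2] + [0,1].
This gives a 10×5 integer matrix of rank 5; reducing to Smith normal form yields diagonal entries (1,1,1,1,1).

Reading off H_k = ker ∂_k / im ∂_{k+1}:

  H_0: rank C_0 − rank ∂_1 = 5 − 4 = 1, and the invariant factors of ∂_1 are all 1, so H_0 ≅ Z.
  H_1: rank ker ∂_1 − rank ∂_2 = (10 − 4) − 5 = 1, and the invariant factors of ∂_2 are all 1, so H_1 ≅ Z.
  H_2: rank ker ∂_2 − rank ∂_3 = (5 − 5) − 0 = 0, and there is no ∂_3, so H_2 ≅ 0.

As a check, the Euler characteristic is 5 − 10 + 5 = 0, which agrees with 1 − 1 + 0 = 0.
(K is a triangulation of the Möbius band.)

Hence the Betti numbers are b_0 = 1, b_1 = 1, b_2 = 0.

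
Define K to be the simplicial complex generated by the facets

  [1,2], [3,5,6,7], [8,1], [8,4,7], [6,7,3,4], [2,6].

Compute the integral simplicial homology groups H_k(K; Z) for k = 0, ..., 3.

Take the total order 1 < 2 < 3 < 4 < 5 < 6 < 7 < 8 on the vertex set. Then K (dimension 3) consists of the simplices:

  0-simplices (8): [1], [2], [3], [4], [5], [6], [7], [8]
  1-simplices (14): [1,2], [1,8], [2,6], [3,4], [3,5], [3,6], [3,7], [4,6], [4,7], [4,8], [5,6], [5,7], [6,7], [7,8]
  2-simplices (8): [3,4,6], [3,4,7], [3,5,6], [3,5,7], [3,6,7], [4,6,7], [4,7,8], [5,6,7]
  3-simplices (2): [3,4,6,7], [3,5,6,7]

giving chain groups C_0 ≅ Z^8, C_1 ≅ Z^14, C_2 ≅ Z^8, C_3 ≅ Z^2.

The boundary map ∂_1: C_1 → C_0 maps an edge to its endpoints' difference, ∂[p,q] = q − p. For instance
  ∂[5,6] = [6] − [5].
This gives a 8×14 integer matrix of rank 7; reducing to Smith normal form yields diagonal entries (1,1,1,1,1,1,1).

The boundary map ∂_2: C_2 → C_1 maps a triangle to the signed sum of its edges. For instance
  ∂[3,5,7] = [5,7] − [3,7] + [3,5],
  ∂[3,4,6] = [4,6] − [3,6] + [3,4].
The resulting 14×8 matrix has rank 6, and its Smith normal form has invariant factors (1,1,1,1,1,1).

Boundary ∂_3: C_3 → C_2 sends each 3-simplex σ to the alternating sum Σ_i (−1)^i (σ with its i-th vertex removed). For instance
  ∂[3,5,6,7] = [5,6,7] − [3,6,7] + [3,5,7] − [3,5,6],
  ∂[3,4,6,7] = [4,6,7] − [3,6,7] + [3,4,7] − [3,4,6].
The resulting 8×2 matrix has rank 2, and its Smith normal form has invariant factors (1,1).

Computing H_k = (kernel of ∂_k) / (image of ∂_{k+1}):

  H_0: rank C_0 − rank ∂_1 = 8 − 7 = 1, and the invariant factors of ∂_1 are all 1, so H_0 ≅ Z.
  H_1: rank ker ∂_1 − rank ∂_2 = (14 − 7) − 6 = 1, and the invariant factors of ∂_2 are all 1, so H_1 ≅ Z.
  H_2: rank ker ∂_2 − rank ∂_3 = (8 − 6) − 2 = 0, and the invariant factors of ∂_3 are all 1, so H_2 ≅ 0.
  H_3: rank ker ∂_3 − rank ∂_4 = (2 − 2) − 0 = 0, and there is no ∂_4, so H_3 ≅ 0.

H_0 ≅ Z,  H_1 ≅ Z,  H_2 = 0,  H_3 = 0.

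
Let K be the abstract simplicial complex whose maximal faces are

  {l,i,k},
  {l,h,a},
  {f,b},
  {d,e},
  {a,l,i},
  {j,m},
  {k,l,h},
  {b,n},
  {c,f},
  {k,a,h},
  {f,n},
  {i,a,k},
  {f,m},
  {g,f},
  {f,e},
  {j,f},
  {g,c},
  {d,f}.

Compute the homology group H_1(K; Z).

H_1 = Z^4.

Fix the vertex order a < b < c < d < e < f < g < h < i < j < k < l < m < n and write every simplex with vertices in increasing order. Then dim K = 2 and the simplices of K are:

  0-simplices (14): a, b, c, d, e, f, g, h, i, j, k, l, m, n
  1-simplices (21): ah, ai, ak, al, bf, bn, cf, cg, de, df, ef, fg, fj, fm, fn, hk, hl, ik, il, jm, kl
  2-simplices (6): ahk, ahl, aik, ail, hkl, ikl

giving chain groups C_0 ≅ Z^14, C_1 ≅ Z^21, C_2 ≅ Z^6.

The boundary map ∂_1: C_1 → C_0 maps an edge to its endpoints' difference, ∂[p,q] = q − p. For instance
  ∂fj = j − f.
This gives a 14×21 integer matrix of rank 12; reducing to Smith normal form yields diagonal entries (1,1,1,1,1,1,1,1,1,1,1,1).

∂_2: C_2 → C_1 maps a triangle to the signed sum of its edges. For instance
  ∂ahl = hl − al + ah,
  ∂ahk = hk − ak + ah.
The 21×6 boundary matrix has rank 5 and Smith normal form diag(1,1,1,1,1).

Now H_k = ker ∂_k / im ∂_{k+1}, so:

  H_1: rank ker ∂_1 − rank ∂_2 = (21 − 12) − 5 = 4, and the invariant factors of ∂_2 are all 1, so H_1 = Z^4.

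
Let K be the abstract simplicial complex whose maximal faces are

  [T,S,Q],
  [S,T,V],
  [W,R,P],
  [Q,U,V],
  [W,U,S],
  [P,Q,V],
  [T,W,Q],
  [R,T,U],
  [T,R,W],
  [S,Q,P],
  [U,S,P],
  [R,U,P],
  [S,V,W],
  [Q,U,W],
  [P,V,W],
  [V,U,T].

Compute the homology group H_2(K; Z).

H_2 = Z.

Order the vertices as P < Q < R < S < T < U < V < W. Listing each simplex with vertices in this order, K has dimension 2 with simplices:

  0-simplices (8): P, Q, R, S, T, U, V, W
  1-simplices (24): PQ, PR, PS, PU, PV, PW, QS, QT, QU, QV, QW, RT, RU, RW, ST, SU, SV, SW, TU, TV, TW, UV, UW, VW
  2-simplices (16): PQS, PQV, PRU, PRW, PSU, PVW, QST, QTW, QUV, QUW, RTU, RTW, STV, SUW, SVW, TUV

giving chain groups C_0 ≅ Z^8, C_1 ≅ Z^24, C_2 ≅ Z^16.

Boundary ∂_1: C_1 → C_0 is given by ∂[p,q] = [q] − [p]. For instance
  ∂PR = R − P.
The 8×24 boundary matrix has rank 7 and Smith normal form diag(1,1,1,1,1,1,1).

∂_2: C_2 → C_1 sends each 2-simplex [p,q,r] to [q,r] − [p,r] + [p,q]. For instance
  ∂PRU = RU − PU + PR,
  ∂PSU = SU − PU + PS.
This gives a 24×16 integer matrix of rank 15; reducing to Smith normal form yields diagonal entries (1,1,1,1,1,1,1,1,1,1,1,1,1,1,1).

Now H_k = ker ∂_k / im ∂_{k+1}, so:

  H_2: rank ker ∂_2 − rank ∂_3 = (16 − 15) − 0 = 1, and there is no ∂_3, so H_2 = Z.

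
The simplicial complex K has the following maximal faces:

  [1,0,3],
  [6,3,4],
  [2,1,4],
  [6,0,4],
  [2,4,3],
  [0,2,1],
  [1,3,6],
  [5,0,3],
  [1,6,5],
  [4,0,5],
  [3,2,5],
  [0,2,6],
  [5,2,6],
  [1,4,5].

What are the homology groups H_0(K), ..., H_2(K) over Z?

H_0 = Z,  H_1 = Z^2,  H_2 = Z.

Take the total order 0 < 1 < 2 < 3 < 4 < 5 < 6 on the vertex set. Then K (dimension 2) consists of the simplices:

  0-simplices (7): [0], [1], [2], [3], [4], [5], [6]
  1-simplices (21): [0,1], [0,2], [0,3], [0,4], [0,5], [0,6], [1,2], [1,3], [1,4], [1,5], [1,6], [2,3], [2,4], [2,5], [2,6], [3,4], [3,5], [3,6], [4,5], [4,6], [5,6]
  2-simplices (14): [0,1,2], [0,1,3], [0,2,6], [0,3,5], [0,4,5], [0,4,6], [1,2,4], [1,3,6], [1,4,5], [1,5,6], [2,3,4], [2,3,5], [2,5,6], [3,4,6]

so the chain groups are C_0 ≅ Z^7, C_1 ≅ Z^21, C_2 ≅ Z^14.

Boundary ∂_1: C_1 → C_0 is given by ∂[p,q] = [q] − [p].
The 7×21 boundary matrix has rank 6 and Smith normal form diag(1,1,1,1,1,1).

The boundary map ∂_2: C_2 → C_1 acts by ∂[p,q,r] = [q,r] − [p,r] + [p,q]. For instance
  ∂[0,1,3] = [1,3] − [0,3] + [0,1],
  ∂[0,2,6] = [2,6] − [0,6] + [0,2].
As a 21×14 matrix over Z this has rank 13, with invariant factors (1,1,1,1,1,1,1,1,1,1,1,1,1).

Computing H_k = (kernel of ∂_k) / (image of ∂_{k+1}):

  H_0: rank C_0 − rank ∂_1 = 7 − 6 = 1, and the invariant factors of ∂_1 are all 1, so H_0 = Z.
  H_1: rank ker ∂_1 − rank ∂_2 = (21 − 6) − 13 = 2, and the invariant factors of ∂_2 are all 1, so H_1 = Z^2.
  H_2: rank ker ∂_2 − rank ∂_3 = (14 − 13) − 0 = 1, and there is no ∂_3, so H_2 = Z.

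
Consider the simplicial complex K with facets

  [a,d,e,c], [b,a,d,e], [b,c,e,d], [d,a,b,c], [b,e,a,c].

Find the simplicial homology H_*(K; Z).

We work with the vertex ordering a < b < c < d < e. The simplices of K, each written with vertices in increasing order, are:

  0-simplices (5): a, b, c, d, e
  1-simplices (10): ab, ac, ad, ae, bc, bd, be, cd, ce, de
  2-simplices (10): abc, abd, abe, acd, ace, ade, bcd, bce, bde, cde
  3-simplices (5): abcd, abce, abde, acde, bcde

Hence C_0 ≅ Z^5, C_1 ≅ Z^10, C_2 ≅ Z^10, C_3 ≅ Z^5.

Boundary ∂_1: C_1 → C_0 maps an edge to its endpoints' difference, ∂[p,q] = q − p.
As a 5×10 matrix over Z this has rank 4, with invariant factors (1,1,1,1).

The boundary map ∂_2: C_2 → C_1 maps a triangle to the signed sum of its edges. For instance
  ∂abc = bc − ac + ab,
  ∂ace = ce − ae + ac.
The 10×10 boundary matrix has rank 6 and Smith normal form diag(1,1,1,1,1,1).

The boundary map ∂_3: C_3 → C_2 sends each 3-simplex σ to the alternating sum Σ_i (−1)^i (σ with its i-th vertex removed). For instance
  ∂abde = bde − ade + abe − abd,
  ∂bcde = cde − bde + bce − bcd.
This gives a 10×5 integer matrix of rank 4; reducing to Smith normal form yields diagonal entries (1,1,1,1).

Computing H_k = (kernel of ∂_k) / (image of ∂_{k+1}):

  H_0: rank C_0 − rank ∂_1 = 5 − 4 = 1, and the invariant factors of ∂_1 are all 1, so H_0 ≅ Z.
  H_1: rank ker ∂_1 − rank ∂_2 = (10 − 4) − 6 = 0, and the invariant factors of ∂_2 are all 1, so H_1 ≅ 0.
  H_2: rank ker ∂_2 − rank ∂_3 = (10 − 6) − 4 = 0, and the invariant factors of ∂_3 are all 1, so H_2 ≅ 0.
  H_3: rank ker ∂_3 − rank ∂_4 = (5 − 4) − 0 = 1, and there is no ∂_4, so H_3 ≅ Z.

H_0 = Z,  H_1 = 0,  H_2 = 0,  H_3 = Z.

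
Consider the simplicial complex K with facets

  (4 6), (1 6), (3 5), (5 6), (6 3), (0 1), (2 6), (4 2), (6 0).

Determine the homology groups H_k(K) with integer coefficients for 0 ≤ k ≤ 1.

K has 7 vertices, 9 edges.
rank ∂_0 = 0, rank ∂_1 = 6 ⇒ b_0 = 7 − 0 − 6 = 1; all invariant factors of ∂_1 are 1 so no torsion. So H_0 ≅ Z.
rank ∂_1 = 6, rank ∂_2 = 0 ⇒ b_1 = 9 − 6 − 0 = 3. So H_1 ≅ Z^3.

H_0 ≅ Z,  H_1 ≅ Z^3.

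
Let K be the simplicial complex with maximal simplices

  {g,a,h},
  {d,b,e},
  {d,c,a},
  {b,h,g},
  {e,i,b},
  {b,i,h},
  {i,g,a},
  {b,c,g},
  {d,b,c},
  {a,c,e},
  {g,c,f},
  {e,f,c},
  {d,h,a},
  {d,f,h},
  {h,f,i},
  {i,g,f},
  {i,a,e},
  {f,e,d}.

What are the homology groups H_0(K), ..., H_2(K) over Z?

Order the vertices as a < b < c < d < e < f < g < h < i. Listing each simplex with vertices in this order, K has dimension 2 with simplices:

  0-simplices (9): a, b, c, d, e, f, g, h, i
  1-simplices (27): ac, ad, ae, ag, ah, ai, bc, bd, be, bg, bh, bi, cd, ce, cf, cg, de, df, dh, ef, ei, fg, fh, fi, gh, gi, hi
  2-simplices (18): acd, ace, adh, aei, agh, agi, bcd, bcg, bde, bei, bgh, bhi, cef, cfg, def, dfh, fgi, fhi

so the chain groups are C_0 ≅ Z^9, C_1 ≅ Z^27, C_2 ≅ Z^18.

∂_1: C_1 → C_0 is given by ∂[p,q] = [q] − [p].
As a 9×27 matrix over Z this has rank 8, with invariant factors (1,1,1,1,1,1,1,1).

The boundary map ∂_2: C_2 → C_1 acts by ∂[p,q,r] = [q,r] − [p,r] + [p,q]. For instance
  ∂cef = ef − cf + ce,
  ∂bde = de − be + bd.
This gives a 27×18 integer matrix of rank 18; reducing to Smith normal form yields diagonal entries (1,1,1,1,1,1,1,1,1,1,1,1,1,1,1,1,1,2).

From H_k ≅ ker(∂_k) / im(∂_{k+1}) we obtain:

  H_0: rank C_0 − rank ∂_1 = 9 − 8 = 1, and the invariant factors of ∂_1 are all 1, so H_0 = Z.
  H_1: rank ker ∂_1 − rank ∂_2 = (27 − 8) − 18 = 1, and ∂_2 has invariant factor 2 > 1, so H_1 = Z ⊕ Z/2.
  H_2: rank ker ∂_2 − rank ∂_3 = (18 − 18) − 0 = 0, and there is no ∂_3, so H_2 = 0.

As a check, the Euler characteristic is 9 − 27 + 18 = 0, which agrees with 1 − 1 + 0 = 0.
(K is a triangulation of the Klein bottle.)

H_0 ≅ Z,  H_1 ≅ Z ⊕ Z/2,  H_2 = 0.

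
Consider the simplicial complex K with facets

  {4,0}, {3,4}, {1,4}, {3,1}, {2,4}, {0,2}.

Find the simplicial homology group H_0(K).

Order the vertices as 0 < 1 < 2 < 3 < 4. Listing each simplex with vertices in this order, K has dimension 1 with simplices:

  0-simplices (5): [0], [1], [2], [3], [4]
  1-simplices (6): [0,2], [0,4], [1,3], [1,4], [2,4], [3,4]

giving chain groups C_0 ≅ Z^5, C_1 ≅ Z^6.

∂_1: C_1 → C_0 is given by ∂[p,q] = [q] − [p]. For instance
  ∂[1,3] = [3] − [1].
The 5×6 boundary matrix has rank 4 and Smith normal form diag(1,1,1,1).

From H_k ≅ ker(∂_k) / im(∂_{k+1}) we obtain:

  H_0: rank C_0 − rank ∂_1 = 5 − 4 = 1, and the invariant factors of ∂_1 are all 1, so H_0 = Z.

H_0 = Z.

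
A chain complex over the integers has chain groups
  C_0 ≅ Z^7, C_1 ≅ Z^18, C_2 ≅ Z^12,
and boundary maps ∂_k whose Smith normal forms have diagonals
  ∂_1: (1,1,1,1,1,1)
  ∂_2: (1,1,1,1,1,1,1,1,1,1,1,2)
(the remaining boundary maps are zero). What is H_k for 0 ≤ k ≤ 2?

H_0 ≅ Z,  H_1 ≅ Z/2Z,  H_2 = 0.

H_0: b_0 = 7 − 0 − 6 = 1; torsion from ∂_1 factors > 1: none. So H_0 ≅ Z.
H_1: b_1 = 18 − 6 − 12 = 0; torsion from ∂_2 factors > 1: [2]. So H_1 ≅ Z/2Z.
H_2: b_2 = 12 − 12 − 0 = 0; torsion from ∂_3 factors > 1: none. So H_2 ≅ 0.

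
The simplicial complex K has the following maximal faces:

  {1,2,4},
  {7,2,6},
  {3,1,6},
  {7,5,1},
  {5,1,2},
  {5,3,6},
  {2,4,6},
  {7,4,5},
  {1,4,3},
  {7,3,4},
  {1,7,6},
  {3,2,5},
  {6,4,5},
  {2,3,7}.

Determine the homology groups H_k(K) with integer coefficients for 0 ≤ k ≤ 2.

H_0 ≅ Z,  H_1 ≅ Z^2,  H_2 ≅ Z.

Take the total order 1 < 2 < 3 < 4 < 5 < 6 < 7 on the vertex set. Then K (dimension 2) consists of the simplices:

  0-simplices (7): [1], [2], [3], [4], [5], [6], [7]
  1-simplices (21): [1,2], [1,3], [1,4], [1,5], [1,6], [1,7], [2,3], [2,4], [2,5], [2,6], [2,7], [3,4], [3,5], [3,6], [3,7], [4,5], [4,6], [4,7], [5,6], [5,7], [6,7]
  2-simplices (14): [1,2,4], [1,2,5], [1,3,4], [1,3,6], [1,5,7], [1,6,7], [2,3,5], [2,3,7], [2,4,6], [2,6,7], [3,4,7], [3,5,6], [4,5,6], [4,5,7]

giving chain groups C_0 ≅ Z^7, C_1 ≅ Z^21, C_2 ≅ Z^14.

The boundary map ∂_1: C_1 → C_0 maps an edge to its endpoints' difference, ∂[p,q] = q − p.
The resulting 7×21 matrix has rank 6, and its Smith normal form has invariant factors (1,1,1,1,1,1).

Boundary ∂_2: C_2 → C_1 maps a triangle to the signed sum of its edges. For instance
  ∂[4,5,6] = [5,6] − [4,6] + [4,5],
  ∂[2,3,7] = [3,7] − [2,7] + [2,3].
The resulting 21×14 matrix has rank 13, and its Smith normal form has invariant factors (1,1,1,1,1,1,1,1,1,1,1,1,1).

Now H_k = ker ∂_k / im ∂_{k+1}, so:

  H_0: rank C_0 − rank ∂_1 = 7 − 6 = 1, and the invariant factors of ∂_1 are all 1, so H_0 ≅ Z.
  H_1: rank ker ∂_1 − rank ∂_2 = (21 − 6) − 13 = 2, and the invariant factors of ∂_2 are all 1, so H_1 ≅ Z^2.
  H_2: rank ker ∂_2 − rank ∂_3 = (14 − 13) − 0 = 1, and there is no ∂_3, so H_2 ≅ Z.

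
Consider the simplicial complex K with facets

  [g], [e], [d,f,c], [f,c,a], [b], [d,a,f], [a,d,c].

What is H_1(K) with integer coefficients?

H_1 = 0.

Fix the vertex order a < b < c < d < e < f < g and write every simplex with vertices in increasing order. Then dim K = 2 and the simplices of K are:

  0-simplices (7): a, b, c, d, e, f, g
  1-simplices (6): ac, ad, af, cd, cf, df
  2-simplices (4): acd, acf, adf, cdf

giving chain groups C_0 ≅ Z^7, C_1 ≅ Z^6, C_2 ≅ Z^4.

The boundary map ∂_1: C_1 → C_0 is given by ∂[p,q] = [q] − [p]. For instance
  ∂ad = d − a.
This gives a 7×6 integer matrix of rank 3; reducing to Smith normal form yields diagonal entries (1,1,1).

∂_2: C_2 → C_1 sends each 2-simplex [p,q,r] to [q,r] − [p,r] + [p,q]. For instance
  ∂acf = cf − af + ac,
  ∂cdf = df − cf + cd.
The resulting 6×4 matrix has rank 3, and its Smith normal form has invariant factors (1,1,1).

Computing H_k = (kernel of ∂_k) / (image of ∂_{k+1}):

  H_1: rank ker ∂_1 − rank ∂_2 = (6 − 3) − 3 = 0, and the invariant factors of ∂_2 are all 1, so H_1 ≅ 0.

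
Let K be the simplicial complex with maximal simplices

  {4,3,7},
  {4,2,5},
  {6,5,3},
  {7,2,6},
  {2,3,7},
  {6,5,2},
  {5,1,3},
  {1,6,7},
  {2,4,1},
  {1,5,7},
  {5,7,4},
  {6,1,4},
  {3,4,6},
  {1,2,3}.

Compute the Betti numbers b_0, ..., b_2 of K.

K has 7 vertices, 21 edges, 14 triangles.
rank ∂_0 = 0, rank ∂_1 = 6 ⇒ b_0 = 7 − 0 − 6 = 1; all invariant factors of ∂_1 are 1 so no torsion. So H_0 = Z.
rank ∂_1 = 6, rank ∂_2 = 13 ⇒ b_1 = 21 − 6 − 13 = 2; all invariant factors of ∂_2 are 1 so no torsion. So H_1 = Z^2.
rank ∂_2 = 13, rank ∂_3 = 0 ⇒ b_2 = 14 − 13 − 0 = 1. So H_2 = Z.

b_0 = 1, b_1 = 2, b_2 = 1.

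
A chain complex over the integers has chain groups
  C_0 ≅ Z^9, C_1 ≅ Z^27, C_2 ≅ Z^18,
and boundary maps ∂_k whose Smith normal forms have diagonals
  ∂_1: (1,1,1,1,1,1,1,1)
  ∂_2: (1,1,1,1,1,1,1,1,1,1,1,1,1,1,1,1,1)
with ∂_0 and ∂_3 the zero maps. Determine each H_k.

H_0: b_0 = 9 − 0 − 8 = 1; torsion from ∂_1 factors > 1: none. So H_0 = Z.
H_1: b_1 = 27 − 8 − 17 = 2; torsion from ∂_2 factors > 1: none. So H_1 = Z^2.
H_2: b_2 = 18 − 17 − 0 = 1; torsion from ∂_3 factors > 1: none. So H_2 = Z.

H_0 = Z,  H_1 = Z^2,  H_2 = Z.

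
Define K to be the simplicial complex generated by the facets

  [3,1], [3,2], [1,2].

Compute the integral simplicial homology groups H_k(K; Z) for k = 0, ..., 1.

Order the vertices as 1 < 2 < 3. Listing each simplex with vertices in this order, K has dimension 1 with simplices:

  0-simplices (3): [1], [2], [3]
  1-simplices (3): [1,2], [1,3], [2,3]

giving chain groups C_0 ≅ Z^3, C_1 ≅ Z^3.

Boundary ∂_1: C_1 → C_0 maps an edge to its endpoints' difference, ∂[p,q] = q − p.
As a 3×3 matrix over Z this has rank 2, with invariant factors (1,1).

From H_k ≅ ker(∂_k) / im(∂_{k+1}) we obtain:

  H_0: rank C_0 − rank ∂_1 = 3 − 2 = 1, and the invariant factors of ∂_1 are all 1, so H_0 ≅ Z.
  H_1: rank ker ∂_1 − rank ∂_2 = (3 − 2) − 0 = 1, and there is no ∂_2, so H_1 ≅ Z.

(K is a triangulation of the circle S^1.)

H_0 = Z,  H_1 = Z.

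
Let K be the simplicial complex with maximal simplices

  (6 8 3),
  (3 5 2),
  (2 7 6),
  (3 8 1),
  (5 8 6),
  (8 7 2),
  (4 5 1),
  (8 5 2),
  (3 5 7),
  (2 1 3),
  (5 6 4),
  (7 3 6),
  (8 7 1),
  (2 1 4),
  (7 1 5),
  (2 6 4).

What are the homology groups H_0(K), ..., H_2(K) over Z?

H_0 = Z,  H_1 = Z^2,  H_2 = Z.

Fix the vertex order 1 < 2 < 3 < 4 < 5 < 6 < 7 < 8 and write every simplex with vertices in increasing order. Then dim K = 2 and the simplices of K are:

  0-simplices (8): [1], [2], [3], [4], [5], [6], [7], [8]
  1-simplices (24): (24 of them)
  2-simplices (16): [1,2,3], [1,2,4], [1,3,8], [1,4,5], [1,5,7], [1,7,8], [2,3,5], [2,4,6], [2,5,8], [2,6,7], [2,7,8], [3,5,7], [3,6,7], [3,6,8], [4,5,6], [5,6,8]

giving chain groups C_0 ≅ Z^8, C_1 ≅ Z^24, C_2 ≅ Z^16.

Boundary ∂_1: C_1 → C_0 maps an edge to its endpoints' difference, ∂[p,q] = q − p.
The resulting 8×24 matrix has rank 7, and its Smith normal form has invariant factors (1,1,1,1,1,1,1).

Boundary ∂_2: C_2 → C_1 acts by ∂[p,q,r] = [q,r] − [p,r] + [p,q]. For instance
  ∂[1,5,7] = [5,7] − [1,7] + [1,5],
  ∂[2,7,8] = [7,8] − [2,8] + [2,7].
As a 24×16 matrix over Z this has rank 15, with invariant factors (1,1,1,1,1,1,1,1,1,1,1,1,1,1,1).

Reading off H_k = ker ∂_k / im ∂_{k+1}:

  H_0: rank C_0 − rank ∂_1 = 8 − 7 = 1, and the invariant factors of ∂_1 are all 1, so H_0 ≅ Z.
  H_1: rank ker ∂_1 − rank ∂_2 = (24 − 7) − 15 = 2, and the invariant factors of ∂_2 are all 1, so H_1 ≅ Z^2.
  H_2: rank ker ∂_2 − rank ∂_3 = (16 − 15) − 0 = 1, and there is no ∂_3, so H_2 ≅ Z.

As a check, the Euler characteristic is 8 − 24 + 16 = 0, which agrees with 1 − 2 + 1 = 0.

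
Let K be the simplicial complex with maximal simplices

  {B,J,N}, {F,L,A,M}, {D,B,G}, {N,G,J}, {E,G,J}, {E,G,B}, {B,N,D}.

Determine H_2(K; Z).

K has 10 vertices, 18 edges, 10 triangles, 1 3-simplex.
rank ∂_2 = 9, rank ∂_3 = 1 ⇒ b_2 = 10 − 9 − 1 = 0; all invariant factors of ∂_3 are 1 so no torsion. So H_2 ≅ 0.

H_2 = 0.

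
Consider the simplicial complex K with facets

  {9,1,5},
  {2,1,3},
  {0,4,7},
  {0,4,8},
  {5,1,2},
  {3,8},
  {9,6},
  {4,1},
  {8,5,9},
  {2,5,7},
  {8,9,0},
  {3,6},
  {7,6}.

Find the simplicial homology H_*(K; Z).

H_0 ≅ Z,  H_1 ≅ Z^5,  H_2 = 0.

Fix the vertex order 0 < 1 < 2 < 3 < 4 < 5 < 6 < 7 < 8 < 9 and write every simplex with vertices in increasing order. Then dim K = 2 and the simplices of K are:

  0-simplices (10): [0], [1], [2], [3], [4], [5], [6], [7], [8], [9]
  1-simplices (22): [0,4], [0,7], [0,8], [0,9], [1,2], [1,3], [1,4], [1,5], [1,9], [2,3], [2,5], [2,7], [3,6], [3,8], [4,7], [4,8], [5,7], [5,8], [5,9], [6,7], [6,9], [8,9]
  2-simplices (8): [0,4,7], [0,4,8], [0,8,9], [1,2,3], [1,2,5], [1,5,9], [2,5,7], [5,8,9]

so the chain groups are C_0 ≅ Z^10, C_1 ≅ Z^22, C_2 ≅ Z^8.

∂_1: C_1 → C_0 maps an edge to its endpoints' difference, ∂[p,q] = q − p.
This gives a 10×22 integer matrix of rank 9; reducing to Smith normal form yields diagonal entries (1,1,1,1,1,1,1,1,1).

The boundary map ∂_2: C_2 → C_1 acts by ∂[p,q,r] = [q,r] − [p,r] + [p,q]. For instance
  ∂[1,5,9] = [5,9] − [1,9] + [1,5],
  ∂[0,8,9] = [8,9] − [0,9] + [0,8].
The 22×8 boundary matrix has rank 8 and Smith normal form diag(1,1,1,1,1,1,1,1).

From H_k ≅ ker(∂_k) / im(∂_{k+1}) we obtain:

  H_0: rank C_0 − rank ∂_1 = 10 − 9 = 1, and the invariant factors of ∂_1 are all 1, so H_0 ≅ Z.
  H_1: rank ker ∂_1 − rank ∂_2 = (22 − 9) − 8 = 5, and the invariant factors of ∂_2 are all 1, so H_1 ≅ Z^5.
  H_2: rank ker ∂_2 − rank ∂_3 = (8 − 8) − 0 = 0, and there is no ∂_3, so H_2 ≅ 0.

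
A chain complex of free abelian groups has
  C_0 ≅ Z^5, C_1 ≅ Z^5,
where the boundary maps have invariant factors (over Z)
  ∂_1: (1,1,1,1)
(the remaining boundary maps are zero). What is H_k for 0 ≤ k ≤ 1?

H_0 ≅ Z,  H_1 ≅ Z.

H_0: b_0 = 5 − 0 − 4 = 1; torsion from ∂_1 factors > 1: none. So H_0 ≅ Z.
H_1: b_1 = 5 − 4 − 0 = 1; torsion from ∂_2 factors > 1: none. So H_1 ≅ Z.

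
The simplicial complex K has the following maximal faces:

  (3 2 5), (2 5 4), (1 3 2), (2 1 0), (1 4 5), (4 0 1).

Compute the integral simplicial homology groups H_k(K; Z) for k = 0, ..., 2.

Fix the vertex order 0 < 1 < 2 < 3 < 4 < 5 and write every simplex with vertices in increasing order. Then dim K = 2 and the simplices of K are:

  0-simplices (6): [0], [1], [2], [3], [4], [5]
  1-simplices (12): [0,1], [0,2], [0,4], [1,2], [1,3], [1,4], [1,5], [2,3], [2,4], [2,5], [3,5], [4,5]
  2-simplices (6): [0,1,2], [0,1,4], [1,2,3], [1,4,5], [2,3,5], [2,4,5]

Hence C_0 ≅ Z^6, C_1 ≅ Z^12, C_2 ≅ Z^6.

Boundary ∂_1: C_1 → C_0 is given by ∂[p,q] = [q] − [p]. For instance
  ∂[2,5] = [5] − [2].
The 6×12 boundary matrix has rank 5 and Smith normal form diag(1,1,1,1,1).

Boundary ∂_2: C_2 → C_1 sends each 2-simplex [p,q,r] to [q,r] − [p,r] + [p,q]. For instance
  ∂[1,2,3] = [2,3] − [1,3] + [1,2],
  ∂[1,4,5] = [4,5] − [1,5] + [1,4].
This gives a 12×6 integer matrix of rank 6; reducing to Smith normal form yields diagonal entries (1,1,1,1,1,1).

Reading off H_k = ker ∂_k / im ∂_{k+1}:

  H_0: rank C_0 − rank ∂_1 = 6 − 5 = 1, and the invariant factors of ∂_1 are all 1, so H_0 = Z.
  H_1: rank ker ∂_1 − rank ∂_2 = (12 − 5) − 6 = 1, and the invariant factors of ∂_2 are all 1, so H_1 = Z.
  H_2: rank ker ∂_2 − rank ∂_3 = (6 − 6) − 0 = 0, and there is no ∂_3, so H_2 = 0.

H_0 = Z,  H_1 = Z,  H_2 = 0.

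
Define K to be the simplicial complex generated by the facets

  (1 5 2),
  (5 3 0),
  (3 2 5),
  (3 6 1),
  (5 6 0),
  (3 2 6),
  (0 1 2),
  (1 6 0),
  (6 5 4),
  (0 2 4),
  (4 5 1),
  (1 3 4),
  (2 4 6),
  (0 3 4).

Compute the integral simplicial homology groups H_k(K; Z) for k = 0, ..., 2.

We work with the vertex ordering 0 < 1 < 2 < 3 < 4 < 5 < 6. The simplices of K, each written with vertices in increasing order, are:

  0-simplices (7): [0], [1], [2], [3], [4], [5], [6]
  1-simplices (21): [0,1], [0,2], [0,3], [0,4], [0,5], [0,6], [1,2], [1,3], [1,4], [1,5], [1,6], [2,3], [2,4], [2,5], [2,6], [3,4], [3,5], [3,6], [4,5], [4,6], [5,6]
  2-simplices (14): [0,1,2], [0,1,6], [0,2,4], [0,3,4], [0,3,5], [0,5,6], [1,2,5], [1,3,4], [1,3,6], [1,4,5], [2,3,5], [2,3,6], [2,4,6], [4,5,6]

Hence C_0 ≅ Z^7, C_1 ≅ Z^21, C_2 ≅ Z^14.

∂_1: C_1 → C_0 maps an edge to its endpoints' difference, ∂[p,q] = q − p.
This gives a 7×21 integer matrix of rank 6; reducing to Smith normal form yields diagonal entries (1,1,1,1,1,1).

The boundary map ∂_2: C_2 → C_1 acts by ∂[p,q,r] = [q,r] − [p,r] + [p,q]. For instance
  ∂[2,4,6] = [4,6] − [2,6] + [2,4],
  ∂[2,3,5] = [3,5] − [2,5] + [2,3].
The resulting 21×14 matrix has rank 13, and its Smith normal form has invariant factors (1,1,1,1,1,1,1,1,1,1,1,1,1).

From H_k ≅ ker(∂_k) / im(∂_{k+1}) we obtain:

  H_0: rank C_0 − rank ∂_1 = 7 − 6 = 1, and the invariant factors of ∂_1 are all 1, so H_0 ≅ Z.
  H_1: rank ker ∂_1 − rank ∂_2 = (21 − 6) − 13 = 2, and the invariant factors of ∂_2 are all 1, so H_1 ≅ Z^2.
  H_2: rank ker ∂_2 − rank ∂_3 = (14 − 13) − 0 = 1, and there is no ∂_3, so H_2 ≅ Z.

H_0 = Z,  H_1 = Z^2,  H_2 = Z.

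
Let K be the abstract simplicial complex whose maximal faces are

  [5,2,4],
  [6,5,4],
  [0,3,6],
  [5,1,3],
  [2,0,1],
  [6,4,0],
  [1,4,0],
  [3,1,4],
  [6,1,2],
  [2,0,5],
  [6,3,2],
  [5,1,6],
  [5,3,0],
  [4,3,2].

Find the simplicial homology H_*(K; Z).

H_0 = Z,  H_1 = Z^2,  H_2 = Z.

K has 7 vertices, 21 edges, 14 triangles.
rank ∂_0 = 0, rank ∂_1 = 6 ⇒ b_0 = 7 − 0 − 6 = 1; all invariant factors of ∂_1 are 1 so no torsion. So H_0 ≅ Z.
rank ∂_1 = 6, rank ∂_2 = 13 ⇒ b_1 = 21 − 6 − 13 = 2; all invariant factors of ∂_2 are 1 so no torsion. So H_1 ≅ Z^2.
rank ∂_2 = 13, rank ∂_3 = 0 ⇒ b_2 = 14 − 13 − 0 = 1. So H_2 ≅ Z.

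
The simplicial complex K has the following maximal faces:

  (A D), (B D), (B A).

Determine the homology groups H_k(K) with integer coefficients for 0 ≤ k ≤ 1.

H_0 = Z,  H_1 = Z.

Fix the vertex order A < B < D and write every simplex with vertices in increasing order. Then dim K = 1 and the simplices of K are:

  0-simplices (3): A, B, D
  1-simplices (3): AB, AD, BD

so the chain groups are C_0 ≅ Z^3, C_1 ≅ Z^3.

∂_1: C_1 → C_0 is given by ∂[p,q] = [q] − [p]. For instance
  ∂BD = D − B.
This gives a 3×3 integer matrix of rank 2; reducing to Smith normal form yields diagonal entries (1,1).

From H_k ≅ ker(∂_k) / im(∂_{k+1}) we obtain:

  H_0: rank C_0 − rank ∂_1 = 3 − 2 = 1, and the invariant factors of ∂_1 are all 1, so H_0 = Z.
  H_1: rank ker ∂_1 − rank ∂_2 = (3 − 2) − 0 = 1, and there is no ∂_2, so H_1 = Z.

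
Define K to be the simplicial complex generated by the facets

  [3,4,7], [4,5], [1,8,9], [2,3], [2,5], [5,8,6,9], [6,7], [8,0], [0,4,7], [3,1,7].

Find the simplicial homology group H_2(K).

Order the vertices as 0 < 1 < 2 < 3 < 4 < 5 < 6 < 7 < 8 < 9. Listing each simplex with vertices in this order, K has dimension 3 with simplices:

  0-simplices (10): [0], [1], [2], [3], [4], [5], [6], [7], [8], [9]
  1-simplices (20): [0,4], [0,7], [0,8], [1,3], [1,7], [1,8], [1,9], [2,3], [2,5], [3,4], [3,7], [4,5], [4,7], [5,6], [5,8], [5,9], [6,7], [6,8], [6,9], [8,9]
  2-simplices (8): [0,4,7], [1,3,7], [1,8,9], [3,4,7], [5,6,8], [5,6,9], [5,8,9], [6,8,9]
  3-simplices (1): [5,6,8,9]

so the chain groups are C_0 ≅ Z^10, C_1 ≅ Z^20, C_2 ≅ Z^8, C_3 ≅ Z^1.

The boundary map ∂_1: C_1 → C_0 sends each edge [p,q] (with p < q) to q − p.
The resulting 10×20 matrix has rank 9, and its Smith normal form has invariant factors (1,1,1,1,1,1,1,1,1).

The boundary map ∂_2: C_2 → C_1 maps a triangle to the signed sum of its edges. For instance
  ∂[6,8,9] = [8,9] − [6,9] + [6,8],
  ∂[0,4,7] = [4,7] − [0,7] + [0,4].
The 20×8 boundary matrix has rank 7 and Smith normal form diag(1,1,1,1,1,1,1).

The boundary map ∂_3: C_3 → C_2 sends each 3-simplex σ to the alternating sum Σ_i (−1)^i (σ with its i-th vertex removed). For instance
  ∂[5,6,8,9] = [6,8,9] − [5,8,9] + [5,6,9] − [5,6,8].
This gives a 8×1 integer matrix of rank 1; reducing to Smith normal form yields diagonal entries (1).

Now H_k = ker ∂_k / im ∂_{k+1}, so:

  H_2: rank ker ∂_2 − rank ∂_3 = (8 − 7) − 1 = 0, and the invariant factors of ∂_3 are all 1, so H_2 = 0.

H_2 = 0.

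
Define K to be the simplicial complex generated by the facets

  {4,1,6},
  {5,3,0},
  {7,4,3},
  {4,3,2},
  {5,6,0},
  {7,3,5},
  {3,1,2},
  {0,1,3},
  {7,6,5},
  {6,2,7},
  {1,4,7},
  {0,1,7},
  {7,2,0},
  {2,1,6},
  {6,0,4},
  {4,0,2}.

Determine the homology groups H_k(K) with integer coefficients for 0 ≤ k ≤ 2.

Order the vertices as 0 < 1 < 2 < 3 < 4 < 5 < 6 < 7. Listing each simplex with vertices in this order, K has dimension 2 with simplices:

  0-simplices (8): [0], [1], [2], [3], [4], [5], [6], [7]
  1-simplices (24): (24 of them)
  2-simplices (16): [0,1,3], [0,1,7], [0,2,4], [0,2,7], [0,3,5], [0,4,6], [0,5,6], [1,2,3], [1,2,6], [1,4,6], [1,4,7], [2,3,4], [2,6,7], [3,4,7], [3,5,7], [5,6,7]

Hence C_0 ≅ Z^8, C_1 ≅ Z^24, C_2 ≅ Z^16.

∂_1: C_1 → C_0 maps an edge to its endpoints' difference, ∂[p,q] = q − p. For instance
  ∂[6,7] = [7] − [6].
This gives a 8×24 integer matrix of rank 7; reducing to Smith normal form yields diagonal entries (1,1,1,1,1,1,1).

Boundary ∂_2: C_2 → C_1 maps a triangle to the signed sum of its edges. For instance
  ∂[2,3,4] = [3,4] − [2,4] + [2,3],
  ∂[1,2,3] = [2,3] − [1,3] + [1,2].
The 24×16 boundary matrix has rank 15 and Smith normal form diag(1,1,1,1,1,1,1,1,1,1,1,1,1,1,1).

Reading off H_k = ker ∂_k / im ∂_{k+1}:

  H_0: rank C_0 − rank ∂_1 = 8 − 7 = 1, and the invariant factors of ∂_1 are all 1, so H_0 = Z.
  H_1: rank ker ∂_1 − rank ∂_2 = (24 − 7) − 15 = 2, and the invariant factors of ∂_2 are all 1, so H_1 = Z^2.
  H_2: rank ker ∂_2 − rank ∂_3 = (16 − 15) − 0 = 1, and there is no ∂_3, so H_2 = Z.

As a check, the Euler characteristic is 8 − 24 + 16 = 0, which agrees with 1 − 2 + 1 = 0.

H_0 = Z,  H_1 = Z^2,  H_2 = Z.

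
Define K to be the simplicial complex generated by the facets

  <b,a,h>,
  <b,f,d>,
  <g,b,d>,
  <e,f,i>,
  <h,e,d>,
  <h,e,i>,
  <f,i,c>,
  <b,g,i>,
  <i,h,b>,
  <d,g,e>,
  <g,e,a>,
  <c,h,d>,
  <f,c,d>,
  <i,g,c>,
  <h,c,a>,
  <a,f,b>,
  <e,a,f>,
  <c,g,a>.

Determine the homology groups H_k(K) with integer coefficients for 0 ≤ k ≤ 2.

H_0 ≅ Z,  H_1 ≅ Z^2,  H_2 ≅ Z.

K has 9 vertices, 27 edges, 18 triangles.
rank ∂_0 = 0, rank ∂_1 = 8 ⇒ b_0 = 9 − 0 − 8 = 1; all invariant factors of ∂_1 are 1 so no torsion. So H_0 ≅ Z.
rank ∂_1 = 8, rank ∂_2 = 17 ⇒ b_1 = 27 − 8 − 17 = 2; all invariant factors of ∂_2 are 1 so no torsion. So H_1 ≅ Z^2.
rank ∂_2 = 17, rank ∂_3 = 0 ⇒ b_2 = 18 − 17 − 0 = 1. So H_2 ≅ Z.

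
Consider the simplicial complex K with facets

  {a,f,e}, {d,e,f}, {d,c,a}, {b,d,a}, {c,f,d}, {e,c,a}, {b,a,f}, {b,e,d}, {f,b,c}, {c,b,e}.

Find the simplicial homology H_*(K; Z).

Order the vertices as a < b < c < d < e < f. Listing each simplex with vertices in this order, K has dimension 2 with simplices:

  0-simplices (6): a, b, c, d, e, f
  1-simplices (15): ab, ac, ad, ae, af, bc, bd, be, bf, cd, ce, cf, de, df, ef
  2-simplices (10): abd, abf, acd, ace, aef, bce, bcf, bde, cdf, def

giving chain groups C_0 ≅ Z^6, C_1 ≅ Z^15, C_2 ≅ Z^10.

∂_1: C_1 → C_0 is given by ∂[p,q] = [q] − [p].
This gives a 6×15 integer matrix of rank 5; reducing to Smith normal form yields diagonal entries (1,1,1,1,1).

The boundary map ∂_2: C_2 → C_1 sends each 2-simplex [p,q,r] to [q,r] − [p,r] + [p,q]. For instance
  ∂bce = ce − be + bc,
  ∂cdf = df − cf + cd.
This gives a 15×10 integer matrix of rank 10; reducing to Smith normal form yields diagonal entries (1,1,1,1,1,1,1,1,1,2).

Computing H_k = (kernel of ∂_k) / (image of ∂_{k+1}):

  H_0: rank C_0 − rank ∂_1 = 6 − 5 = 1, and the invariant factors of ∂_1 are all 1, so H_0 ≅ Z.
  H_1: rank ker ∂_1 − rank ∂_2 = (15 − 5) − 10 = 0, and ∂_2 has invariant factor 2 > 1, so H_1 ≅ Z_2.
  H_2: rank ker ∂_2 − rank ∂_3 = (10 − 10) − 0 = 0, and there is no ∂_3, so H_2 ≅ 0.

As a check, the Euler characteristic is 6 − 15 + 10 = 1, which agrees with 1 − 0 + 0 = 1.
(K is a triangulation of the real projective plane RP^2.)

H_0 ≅ Z,  H_1 ≅ Z_2,  H_2 = 0.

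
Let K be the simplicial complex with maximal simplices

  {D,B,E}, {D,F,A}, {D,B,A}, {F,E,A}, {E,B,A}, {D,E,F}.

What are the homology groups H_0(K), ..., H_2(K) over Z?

K has 5 vertices, 9 edges, 6 triangles.
rank ∂_0 = 0, rank ∂_1 = 4 ⇒ b_0 = 5 − 0 − 4 = 1; all invariant factors of ∂_1 are 1 so no torsion. So H_0 ≅ Z.
rank ∂_1 = 4, rank ∂_2 = 5 ⇒ b_1 = 9 − 4 − 5 = 0; all invariant factors of ∂_2 are 1 so no torsion. So H_1 ≅ 0.
rank ∂_2 = 5, rank ∂_3 = 0 ⇒ b_2 = 6 − 5 − 0 = 1. So H_2 ≅ Z.

H_0 ≅ Z,  H_1 = 0,  H_2 ≅ Z.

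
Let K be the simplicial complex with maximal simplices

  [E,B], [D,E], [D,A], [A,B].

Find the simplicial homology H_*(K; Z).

H_0 = Z,  H_1 = Z.

Fix the vertex order A < B < D < E and write every simplex with vertices in increasing order. Then dim K = 1 and the simplices of K are:

  0-simplices (4): A, B, D, E
  1-simplices (4): AB, AD, BE, DE

giving chain groups C_0 ≅ Z^4, C_1 ≅ Z^4.

The boundary map ∂_1: C_1 → C_0 is given by ∂[p,q] = [q] − [p].
This gives a 4×4 integer matrix of rank 3; reducing to Smith normal form yields diagonal entries (1,1,1).

Reading off H_k = ker ∂_k / im ∂_{k+1}:

  H_0: rank C_0 − rank ∂_1 = 4 − 3 = 1, and the invariant factors of ∂_1 are all 1, so H_0 ≅ Z.
  H_1: rank ker ∂_1 − rank ∂_2 = (4 − 3) − 0 = 1, and there is no ∂_2, so H_1 ≅ Z.

(K is a triangulation of the circle S^1.)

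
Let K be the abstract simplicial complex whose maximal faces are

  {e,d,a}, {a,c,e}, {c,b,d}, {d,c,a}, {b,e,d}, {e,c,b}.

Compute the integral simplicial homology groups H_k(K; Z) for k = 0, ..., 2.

Take the total order a < b < c < d < e on the vertex set. Then K (dimension 2) consists of the simplices:

  0-simplices (5): a, b, c, d, e
  1-simplices (9): ac, ad, ae, bc, bd, be, cd, ce, de
  2-simplices (6): acd, ace, ade, bcd, bce, bde

Hence C_0 ≅ Z^5, C_1 ≅ Z^9, C_2 ≅ Z^6.

Boundary ∂_1: C_1 → C_0 maps an edge to its endpoints' difference, ∂[p,q] = q − p. For instance
  ∂cd = d − c.
As a 5×9 matrix over Z this has rank 4, with invariant factors (1,1,1,1).

Boundary ∂_2: C_2 → C_1 sends each 2-simplex [p,q,r] to [q,r] − [p,r] + [p,q]. For instance
  ∂bde = de − be + bd,
  ∂acd = cd − ad + ac.
The resulting 9×6 matrix has rank 5, and its Smith normal form has invariant factors (1,1,1,1,1).

From H_k ≅ ker(∂_k) / im(∂_{k+1}) we obtain:

  H_0: rank C_0 − rank ∂_1 = 5 − 4 = 1, and the invariant factors of ∂_1 are all 1, so H_0 ≅ Z.
  H_1: rank ker ∂_1 − rank ∂_2 = (9 − 4) − 5 = 0, and the invariant factors of ∂_2 are all 1, so H_1 ≅ 0.
  H_2: rank ker ∂_2 − rank ∂_3 = (6 − 5) − 0 = 1, and there is no ∂_3, so H_2 ≅ Z.

H_0 = Z,  H_1 = 0,  H_2 = Z.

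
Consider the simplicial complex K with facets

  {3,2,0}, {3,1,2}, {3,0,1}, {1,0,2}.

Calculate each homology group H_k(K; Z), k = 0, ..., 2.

Fix the vertex order 0 < 1 < 2 < 3 and write every simplex with vertices in increasing order. Then dim K = 2 and the simplices of K are:

  0-simplices (4): [0], [1], [2], [3]
  1-simplices (6): [0,1], [0,2], [0,3], [1,2], [1,3], [2,3]
  2-simplices (4): [0,1,2], [0,1,3], [0,2,3], [1,2,3]

giving chain groups C_0 ≅ Z^4, C_1 ≅ Z^6, C_2 ≅ Z^4.

The boundary map ∂_1: C_1 → C_0 maps an edge to its endpoints' difference, ∂[p,q] = q − p.
As a 4×6 matrix over Z this has rank 3, with invariant factors (1,1,1).

∂_2: C_2 → C_1 sends each 2-simplex [p,q,r] to [q,r] − [p,r] + [p,q]. For instance
  ∂[0,1,3] = [1,3] − [0,3] + [0,1],
  ∂[0,1,2] = [1,2] − [0,2] + [0,1].
The resulting 6×4 matrix has rank 3, and its Smith normal form has invariant factors (1,1,1).

Computing H_k = (kernel of ∂_k) / (image of ∂_{k+1}):

  H_0: rank C_0 − rank ∂_1 = 4 − 3 = 1, and the invariant factors of ∂_1 are all 1, so H_0 = Z.
  H_1: rank ker ∂_1 − rank ∂_2 = (6 − 3) − 3 = 0, and the invariant factors of ∂_2 are all 1, so H_1 = 0.
  H_2: rank ker ∂_2 − rank ∂_3 = (4 − 3) − 0 = 1, and there is no ∂_3, so H_2 = Z.

As a check, the Euler characteristic is 4 − 6 + 4 = 2, which agrees with 1 − 0 + 1 = 2.
(K is a triangulation of the 2-sphere S^2.)

H_0 = Z,  H_1 = 0,  H_2 = Z.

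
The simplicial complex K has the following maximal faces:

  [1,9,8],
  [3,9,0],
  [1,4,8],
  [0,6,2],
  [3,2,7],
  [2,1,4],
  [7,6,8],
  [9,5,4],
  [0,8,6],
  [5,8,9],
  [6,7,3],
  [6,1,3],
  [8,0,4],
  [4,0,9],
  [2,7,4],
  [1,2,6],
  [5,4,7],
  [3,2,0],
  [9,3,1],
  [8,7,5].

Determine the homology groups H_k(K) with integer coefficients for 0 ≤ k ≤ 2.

K has 10 vertices, 30 edges, 20 triangles.
rank ∂_0 = 0, rank ∂_1 = 9 ⇒ b_0 = 10 − 0 − 9 = 1; all invariant factors of ∂_1 are 1 so no torsion. So H_0 ≅ Z.
rank ∂_1 = 9, rank ∂_2 = 20 ⇒ b_1 = 30 − 9 − 20 = 1; ∂_2 has invariant factor(s) [2] giving torsion. So H_1 ≅ Z × Z/2.
rank ∂_2 = 20, rank ∂_3 = 0 ⇒ b_2 = 20 − 20 − 0 = 0. So H_2 ≅ 0.

H_0 ≅ Z,  H_1 ≅ Z × Z/2,  H_2 = 0.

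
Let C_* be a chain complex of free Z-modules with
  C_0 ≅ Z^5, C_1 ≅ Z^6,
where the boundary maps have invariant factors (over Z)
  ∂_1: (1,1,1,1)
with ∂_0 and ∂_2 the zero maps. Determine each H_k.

H_0: b_0 = 5 − 0 − 4 = 1; torsion from ∂_1 factors > 1: none. So H_0 = Z.
H_1: b_1 = 6 − 4 − 0 = 2; torsion from ∂_2 factors > 1: none. So H_1 = Z^2.

H_0 = Z,  H_1 = Z^2.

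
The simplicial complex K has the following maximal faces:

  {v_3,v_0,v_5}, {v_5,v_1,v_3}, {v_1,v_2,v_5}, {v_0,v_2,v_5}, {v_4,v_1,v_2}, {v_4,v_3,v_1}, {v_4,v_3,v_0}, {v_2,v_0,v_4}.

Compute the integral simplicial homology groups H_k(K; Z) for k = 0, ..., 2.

H_0 = Z,  H_1 = 0,  H_2 = Z.

K has 6 vertices, 12 edges, 8 triangles.
rank ∂_0 = 0, rank ∂_1 = 5 ⇒ b_0 = 6 − 0 − 5 = 1; all invariant factors of ∂_1 are 1 so no torsion. So H_0 ≅ Z.
rank ∂_1 = 5, rank ∂_2 = 7 ⇒ b_1 = 12 − 5 − 7 = 0; all invariant factors of ∂_2 are 1 so no torsion. So H_1 ≅ 0.
rank ∂_2 = 7, rank ∂_3 = 0 ⇒ b_2 = 8 − 7 − 0 = 1. So H_2 ≅ Z.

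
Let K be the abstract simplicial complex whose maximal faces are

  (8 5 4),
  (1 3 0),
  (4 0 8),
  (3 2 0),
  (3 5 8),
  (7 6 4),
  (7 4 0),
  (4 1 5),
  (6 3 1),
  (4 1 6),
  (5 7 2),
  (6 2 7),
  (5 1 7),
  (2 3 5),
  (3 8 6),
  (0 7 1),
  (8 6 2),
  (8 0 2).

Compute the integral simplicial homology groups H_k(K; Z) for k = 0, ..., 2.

H_0 ≅ Z,  H_1 ≅ Z ⊕ Z/2,  H_2 = 0.

We work with the vertex ordering 0 < 1 < 2 < 3 < 4 < 5 < 6 < 7 < 8. The simplices of K, each written with vertices in increasing order, are:

  0-simplices (9): [0], [1], [2], [3], [4], [5], [6], [7], [8]
  1-simplices (27): (27 of them)
  2-simplices (18): [0,1,3], [0,1,7], [0,2,3], [0,2,8], [0,4,7], [0,4,8], [1,3,6], [1,4,5], [1,4,6], [1,5,7], [2,3,5], [2,5,7], [2,6,7], [2,6,8], [3,5,8], [3,6,8], [4,5,8], [4,6,7]

Hence C_0 ≅ Z^9, C_1 ≅ Z^27, C_2 ≅ Z^18.

Boundary ∂_1: C_1 → C_0 sends each edge [p,q] (with p < q) to q − p. For instance
  ∂[0,4] = [4] − [0].
The 9×27 boundary matrix has rank 8 and Smith normal form diag(1,1,1,1,1,1,1,1).

∂_2: C_2 → C_1 acts by ∂[p,q,r] = [q,r] − [p,r] + [p,q]. For instance
  ∂[2,6,8] = [6,8] − [2,8] + [2,6],
  ∂[2,5,7] = [5,7] − [2,7] + [2,5].
This gives a 27×18 integer matrix of rank 18; reducing to Smith normal form yields diagonal entries (1,1,1,1,1,1,1,1,1,1,1,1,1,1,1,1,1,2).

Reading off H_k = ker ∂_k / im ∂_{k+1}:

  H_0: rank C_0 − rank ∂_1 = 9 − 8 = 1, and the invariant factors of ∂_1 are all 1, so H_0 = Z.
  H_1: rank ker ∂_1 − rank ∂_2 = (27 − 8) − 18 = 1, and ∂_2 has invariant factor 2 > 1, so H_1 = Z ⊕ Z/2.
  H_2: rank ker ∂_2 − rank ∂_3 = (18 − 18) − 0 = 0, and there is no ∂_3, so H_2 = 0.

As a check, the Euler characteristic is 9 − 27 + 18 = 0, which agrees with 1 − 1 + 0 = 0.
(K is a triangulation of the Klein bottle.)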